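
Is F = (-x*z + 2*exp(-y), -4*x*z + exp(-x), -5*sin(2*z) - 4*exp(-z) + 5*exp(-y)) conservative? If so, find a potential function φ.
No, ∇×F = (4*x - 5*exp(-y), -x, -4*z + 2*exp(-y) - exp(-x)) ≠ 0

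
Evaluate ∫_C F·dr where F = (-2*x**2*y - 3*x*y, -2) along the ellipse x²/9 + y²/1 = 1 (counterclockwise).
27*pi/2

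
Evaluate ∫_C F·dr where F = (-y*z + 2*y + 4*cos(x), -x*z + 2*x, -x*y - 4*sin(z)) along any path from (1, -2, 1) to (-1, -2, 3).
-8*sin(1) + 4*cos(3) - 4*cos(1)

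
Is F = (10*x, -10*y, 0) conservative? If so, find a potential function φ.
Yes, F is conservative. φ = 5*x**2 - 5*y**2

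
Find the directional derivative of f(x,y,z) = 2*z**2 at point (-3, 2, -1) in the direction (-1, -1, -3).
12*sqrt(11)/11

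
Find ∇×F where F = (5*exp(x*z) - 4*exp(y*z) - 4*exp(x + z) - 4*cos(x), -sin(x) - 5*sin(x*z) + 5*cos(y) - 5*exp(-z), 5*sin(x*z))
(5*x*cos(x*z) - 5*exp(-z), 5*x*exp(x*z) - 4*y*exp(y*z) - 5*z*cos(x*z) - 4*exp(x + z), 4*z*exp(y*z) - 5*z*cos(x*z) - cos(x))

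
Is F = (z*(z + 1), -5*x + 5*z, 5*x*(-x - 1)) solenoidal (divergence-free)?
Yes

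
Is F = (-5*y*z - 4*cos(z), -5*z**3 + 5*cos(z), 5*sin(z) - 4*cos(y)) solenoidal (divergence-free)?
No, ∇·F = 5*cos(z)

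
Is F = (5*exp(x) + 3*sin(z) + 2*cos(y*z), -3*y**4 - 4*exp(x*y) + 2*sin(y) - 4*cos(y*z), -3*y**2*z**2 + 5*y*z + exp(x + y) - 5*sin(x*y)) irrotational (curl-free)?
No, ∇×F = (-5*x*cos(x*y) - 6*y*z**2 - 4*y*sin(y*z) + 5*z + exp(x + y), -2*y*sin(y*z) + 5*y*cos(x*y) - exp(x + y) + 3*cos(z), -4*y*exp(x*y) + 2*z*sin(y*z))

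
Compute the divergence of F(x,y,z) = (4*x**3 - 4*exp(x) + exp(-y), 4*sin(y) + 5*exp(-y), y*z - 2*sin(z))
12*x**2 + y - 4*exp(x) + 4*cos(y) - 2*cos(z) - 5*exp(-y)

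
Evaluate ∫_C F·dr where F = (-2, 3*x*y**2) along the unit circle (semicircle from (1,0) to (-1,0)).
3*pi/8 + 4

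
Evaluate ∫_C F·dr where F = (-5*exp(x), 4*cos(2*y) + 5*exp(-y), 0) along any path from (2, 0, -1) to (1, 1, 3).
-5*E - 5*exp(-1) + 2*sin(2) + 5 + 5*exp(2)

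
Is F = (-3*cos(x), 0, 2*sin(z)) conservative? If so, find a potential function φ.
Yes, F is conservative. φ = -3*sin(x) - 2*cos(z)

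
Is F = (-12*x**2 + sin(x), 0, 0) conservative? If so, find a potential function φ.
Yes, F is conservative. φ = -4*x**3 - cos(x)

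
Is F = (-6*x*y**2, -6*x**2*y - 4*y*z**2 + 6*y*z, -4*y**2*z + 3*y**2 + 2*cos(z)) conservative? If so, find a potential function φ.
Yes, F is conservative. φ = -3*x**2*y**2 - 2*y**2*z**2 + 3*y**2*z + 2*sin(z)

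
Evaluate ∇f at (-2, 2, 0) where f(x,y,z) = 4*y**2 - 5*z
(0, 16, -5)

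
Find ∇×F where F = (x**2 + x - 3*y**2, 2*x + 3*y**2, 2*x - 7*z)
(0, -2, 6*y + 2)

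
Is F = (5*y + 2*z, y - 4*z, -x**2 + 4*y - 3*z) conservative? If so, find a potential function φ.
No, ∇×F = (8, 2*x + 2, -5) ≠ 0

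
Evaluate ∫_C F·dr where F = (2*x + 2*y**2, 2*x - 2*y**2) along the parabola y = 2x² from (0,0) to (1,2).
-1/15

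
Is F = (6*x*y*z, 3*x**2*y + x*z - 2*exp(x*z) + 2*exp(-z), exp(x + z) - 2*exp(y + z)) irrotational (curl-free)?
No, ∇×F = (2*x*exp(x*z) - x - 2*exp(y + z) + 2*exp(-z), 6*x*y - exp(x + z), 6*x*y - 6*x*z - 2*z*exp(x*z) + z)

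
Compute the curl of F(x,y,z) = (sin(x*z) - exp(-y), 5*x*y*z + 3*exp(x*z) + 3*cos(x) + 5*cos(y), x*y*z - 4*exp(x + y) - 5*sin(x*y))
(-5*x*y + x*z - 3*x*exp(x*z) - 5*x*cos(x*y) - 4*exp(x + y), x*cos(x*z) - y*z + 5*y*cos(x*y) + 4*exp(x + y), 5*y*z + 3*z*exp(x*z) - 3*sin(x) - exp(-y))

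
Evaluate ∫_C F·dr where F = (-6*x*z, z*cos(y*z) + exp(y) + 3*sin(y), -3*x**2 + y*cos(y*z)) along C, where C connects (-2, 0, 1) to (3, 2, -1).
-sin(2) - 3*cos(2) + exp(2) + 41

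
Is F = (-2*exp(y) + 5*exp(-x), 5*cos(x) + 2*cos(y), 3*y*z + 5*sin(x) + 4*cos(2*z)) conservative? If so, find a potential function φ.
No, ∇×F = (3*z, -5*cos(x), 2*exp(y) - 5*sin(x)) ≠ 0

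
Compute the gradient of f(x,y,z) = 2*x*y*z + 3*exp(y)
(2*y*z, 2*x*z + 3*exp(y), 2*x*y)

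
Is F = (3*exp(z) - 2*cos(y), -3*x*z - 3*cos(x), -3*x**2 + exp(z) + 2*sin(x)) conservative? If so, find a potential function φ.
No, ∇×F = (3*x, 6*x + 3*exp(z) - 2*cos(x), -3*z + 3*sin(x) - 2*sin(y)) ≠ 0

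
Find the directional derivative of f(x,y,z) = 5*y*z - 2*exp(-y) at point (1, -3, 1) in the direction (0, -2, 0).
-2*exp(3) - 5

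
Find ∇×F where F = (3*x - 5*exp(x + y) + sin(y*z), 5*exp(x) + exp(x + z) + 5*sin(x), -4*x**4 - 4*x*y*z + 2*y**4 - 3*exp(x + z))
(-4*x*z + 8*y**3 - exp(x + z), 16*x**3 + 4*y*z + y*cos(y*z) + 3*exp(x + z), -z*cos(y*z) + 5*exp(x) + 5*exp(x + y) + exp(x + z) + 5*cos(x))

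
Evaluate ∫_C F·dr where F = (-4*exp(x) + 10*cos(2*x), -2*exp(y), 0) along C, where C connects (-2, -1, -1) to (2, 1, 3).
-8*sinh(2) + 10*sin(4) - 4*sinh(1)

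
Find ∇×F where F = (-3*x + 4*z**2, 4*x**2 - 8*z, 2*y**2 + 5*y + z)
(4*y + 13, 8*z, 8*x)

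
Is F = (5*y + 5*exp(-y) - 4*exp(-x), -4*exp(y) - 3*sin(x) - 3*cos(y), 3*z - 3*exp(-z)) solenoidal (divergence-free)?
No, ∇·F = -4*exp(y) + 3*sin(y) + 3 + 3*exp(-z) + 4*exp(-x)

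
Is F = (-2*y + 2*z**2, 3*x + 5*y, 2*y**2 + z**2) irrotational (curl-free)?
No, ∇×F = (4*y, 4*z, 5)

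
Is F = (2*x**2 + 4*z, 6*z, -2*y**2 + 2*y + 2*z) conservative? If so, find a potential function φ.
No, ∇×F = (-4*y - 4, 4, 0) ≠ 0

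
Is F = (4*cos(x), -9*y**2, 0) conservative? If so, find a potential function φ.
Yes, F is conservative. φ = -3*y**3 + 4*sin(x)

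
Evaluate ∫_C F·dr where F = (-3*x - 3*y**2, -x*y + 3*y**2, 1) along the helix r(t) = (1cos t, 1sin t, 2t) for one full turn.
4*pi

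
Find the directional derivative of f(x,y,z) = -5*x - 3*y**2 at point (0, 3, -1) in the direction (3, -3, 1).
39*sqrt(19)/19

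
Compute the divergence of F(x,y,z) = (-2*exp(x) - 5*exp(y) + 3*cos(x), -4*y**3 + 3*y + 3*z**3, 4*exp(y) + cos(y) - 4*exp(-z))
-12*y**2 - 2*exp(x) - 3*sin(x) + 3 + 4*exp(-z)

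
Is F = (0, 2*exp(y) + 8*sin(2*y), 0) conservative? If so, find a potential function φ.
Yes, F is conservative. φ = 2*exp(y) - 4*cos(2*y)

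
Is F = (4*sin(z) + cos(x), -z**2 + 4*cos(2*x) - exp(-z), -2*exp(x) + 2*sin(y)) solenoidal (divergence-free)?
No, ∇·F = -sin(x)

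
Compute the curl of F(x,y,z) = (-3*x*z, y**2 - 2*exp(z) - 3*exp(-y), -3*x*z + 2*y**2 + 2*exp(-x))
(4*y + 2*exp(z), -3*x + 3*z + 2*exp(-x), 0)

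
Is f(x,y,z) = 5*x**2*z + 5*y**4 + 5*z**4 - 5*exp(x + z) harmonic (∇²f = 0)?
No, ∇²f = 60*y**2 + 60*z**2 + 10*z - 10*exp(x + z)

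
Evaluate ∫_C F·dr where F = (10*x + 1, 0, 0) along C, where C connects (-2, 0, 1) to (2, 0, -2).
4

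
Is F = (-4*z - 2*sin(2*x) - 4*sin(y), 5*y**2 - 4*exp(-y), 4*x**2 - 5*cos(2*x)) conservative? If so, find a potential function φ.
No, ∇×F = (0, -8*x - 10*sin(2*x) - 4, 4*cos(y)) ≠ 0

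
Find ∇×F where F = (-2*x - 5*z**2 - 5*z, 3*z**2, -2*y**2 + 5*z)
(-4*y - 6*z, -10*z - 5, 0)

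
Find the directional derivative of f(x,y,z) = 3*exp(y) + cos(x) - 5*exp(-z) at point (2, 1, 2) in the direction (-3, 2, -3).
3*sqrt(22)*(-5 + (sin(2) + 2*E)*exp(2))*exp(-2)/22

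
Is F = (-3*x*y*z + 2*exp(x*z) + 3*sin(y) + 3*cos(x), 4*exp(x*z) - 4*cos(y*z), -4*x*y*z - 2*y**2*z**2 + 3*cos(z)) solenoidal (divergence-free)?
No, ∇·F = -4*x*y - 4*y**2*z - 3*y*z + 2*z*exp(x*z) + 4*z*sin(y*z) - 3*sin(x) - 3*sin(z)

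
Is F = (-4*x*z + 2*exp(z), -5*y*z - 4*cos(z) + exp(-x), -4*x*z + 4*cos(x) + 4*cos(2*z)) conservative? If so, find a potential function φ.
No, ∇×F = (5*y - 4*sin(z), -4*x + 4*z + 2*exp(z) + 4*sin(x), -exp(-x)) ≠ 0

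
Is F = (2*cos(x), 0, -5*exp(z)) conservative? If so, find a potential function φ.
Yes, F is conservative. φ = -5*exp(z) + 2*sin(x)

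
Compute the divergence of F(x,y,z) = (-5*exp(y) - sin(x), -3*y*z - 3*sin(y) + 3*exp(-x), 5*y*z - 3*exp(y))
5*y - 3*z - cos(x) - 3*cos(y)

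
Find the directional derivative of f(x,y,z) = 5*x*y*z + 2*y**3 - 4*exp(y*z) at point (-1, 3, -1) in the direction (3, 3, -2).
9*sqrt(22)*(2 + 9*exp(3))*exp(-3)/11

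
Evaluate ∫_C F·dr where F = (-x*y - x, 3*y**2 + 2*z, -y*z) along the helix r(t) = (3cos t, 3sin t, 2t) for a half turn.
-12*pi - 24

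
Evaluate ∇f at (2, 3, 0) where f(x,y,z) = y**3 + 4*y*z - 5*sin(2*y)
(0, 27 - 10*cos(6), 12)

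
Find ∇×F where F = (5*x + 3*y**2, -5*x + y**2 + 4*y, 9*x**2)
(0, -18*x, -6*y - 5)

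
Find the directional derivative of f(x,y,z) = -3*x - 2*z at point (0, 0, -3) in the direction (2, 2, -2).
-sqrt(3)/3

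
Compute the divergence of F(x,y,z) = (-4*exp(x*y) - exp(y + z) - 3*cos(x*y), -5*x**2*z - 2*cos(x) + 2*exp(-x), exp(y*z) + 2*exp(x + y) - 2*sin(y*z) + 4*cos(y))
y*(-4*exp(x*y) + exp(y*z) + 3*sin(x*y) - 2*cos(y*z))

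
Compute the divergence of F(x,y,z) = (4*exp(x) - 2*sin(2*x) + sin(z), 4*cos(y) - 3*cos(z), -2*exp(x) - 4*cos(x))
4*exp(x) - 4*sin(y) - 4*cos(2*x)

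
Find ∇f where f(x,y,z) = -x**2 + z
(-2*x, 0, 1)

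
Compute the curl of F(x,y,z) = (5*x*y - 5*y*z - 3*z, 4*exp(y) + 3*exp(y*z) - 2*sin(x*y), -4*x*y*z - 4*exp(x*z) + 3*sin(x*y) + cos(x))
(-4*x*z + 3*x*cos(x*y) - 3*y*exp(y*z), 4*y*z - 3*y*cos(x*y) - 5*y + 4*z*exp(x*z) + sin(x) - 3, -5*x - 2*y*cos(x*y) + 5*z)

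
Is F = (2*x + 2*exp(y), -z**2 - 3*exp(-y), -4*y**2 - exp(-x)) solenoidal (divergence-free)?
No, ∇·F = 2 + 3*exp(-y)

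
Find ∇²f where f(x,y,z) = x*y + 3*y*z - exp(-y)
-exp(-y)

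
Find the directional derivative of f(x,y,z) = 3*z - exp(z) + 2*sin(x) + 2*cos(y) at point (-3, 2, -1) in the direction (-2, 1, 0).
-2*sqrt(5)*(2*cos(3) + sin(2))/5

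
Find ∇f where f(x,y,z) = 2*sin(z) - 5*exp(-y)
(0, 5*exp(-y), 2*cos(z))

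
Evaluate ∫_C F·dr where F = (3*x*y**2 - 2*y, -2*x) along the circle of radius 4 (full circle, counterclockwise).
0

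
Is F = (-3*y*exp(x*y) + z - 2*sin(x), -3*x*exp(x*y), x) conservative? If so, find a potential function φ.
Yes, F is conservative. φ = x*z - 3*exp(x*y) + 2*cos(x)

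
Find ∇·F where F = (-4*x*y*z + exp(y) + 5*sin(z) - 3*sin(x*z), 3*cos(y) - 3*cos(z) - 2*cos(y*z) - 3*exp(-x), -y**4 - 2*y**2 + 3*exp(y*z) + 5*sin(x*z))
5*x*cos(x*z) - 4*y*z + 3*y*exp(y*z) + 2*z*sin(y*z) - 3*z*cos(x*z) - 3*sin(y)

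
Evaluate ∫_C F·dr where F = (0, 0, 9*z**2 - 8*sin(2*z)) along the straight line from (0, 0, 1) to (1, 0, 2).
4*cos(4) - 4*cos(2) + 21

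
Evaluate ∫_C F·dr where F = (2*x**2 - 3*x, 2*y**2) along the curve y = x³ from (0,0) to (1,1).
-1/6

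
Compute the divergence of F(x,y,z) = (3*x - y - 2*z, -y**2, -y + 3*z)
6 - 2*y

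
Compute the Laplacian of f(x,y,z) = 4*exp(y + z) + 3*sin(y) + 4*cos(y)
8*exp(y + z) - 3*sin(y) - 4*cos(y)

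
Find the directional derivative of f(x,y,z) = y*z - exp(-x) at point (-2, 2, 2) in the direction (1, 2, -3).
sqrt(14)*(-2 + exp(2))/14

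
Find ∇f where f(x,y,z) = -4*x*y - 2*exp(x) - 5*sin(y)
(-4*y - 2*exp(x), -4*x - 5*cos(y), 0)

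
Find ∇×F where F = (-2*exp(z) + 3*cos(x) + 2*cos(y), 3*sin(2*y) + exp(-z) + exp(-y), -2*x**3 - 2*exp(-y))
(exp(-z) + 2*exp(-y), 6*x**2 - 2*exp(z), 2*sin(y))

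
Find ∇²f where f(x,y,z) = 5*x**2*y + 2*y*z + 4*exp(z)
10*y + 4*exp(z)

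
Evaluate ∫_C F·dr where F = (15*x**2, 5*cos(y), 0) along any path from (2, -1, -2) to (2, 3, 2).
5*sin(3) + 5*sin(1)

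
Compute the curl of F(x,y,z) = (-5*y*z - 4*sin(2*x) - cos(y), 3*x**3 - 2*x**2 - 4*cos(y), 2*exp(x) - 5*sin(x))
(0, -5*y - 2*exp(x) + 5*cos(x), 9*x**2 - 4*x + 5*z - sin(y))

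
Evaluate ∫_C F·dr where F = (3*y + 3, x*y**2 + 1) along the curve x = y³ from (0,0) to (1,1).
77/12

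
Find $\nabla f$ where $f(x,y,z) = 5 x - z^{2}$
(5, 0, -2*z)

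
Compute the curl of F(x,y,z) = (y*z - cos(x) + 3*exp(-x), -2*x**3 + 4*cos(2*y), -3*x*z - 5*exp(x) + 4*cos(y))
(-4*sin(y), y + 3*z + 5*exp(x), -6*x**2 - z)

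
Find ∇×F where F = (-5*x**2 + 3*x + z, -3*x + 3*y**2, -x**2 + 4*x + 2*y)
(2, 2*x - 3, -3)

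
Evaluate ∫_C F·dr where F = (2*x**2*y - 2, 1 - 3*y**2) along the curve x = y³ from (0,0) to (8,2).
2962/5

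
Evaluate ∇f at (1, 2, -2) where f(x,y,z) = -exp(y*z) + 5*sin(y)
(0, 5*cos(2) + 2*exp(-4), -2*exp(-4))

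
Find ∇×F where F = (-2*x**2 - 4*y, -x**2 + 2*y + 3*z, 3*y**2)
(6*y - 3, 0, 4 - 2*x)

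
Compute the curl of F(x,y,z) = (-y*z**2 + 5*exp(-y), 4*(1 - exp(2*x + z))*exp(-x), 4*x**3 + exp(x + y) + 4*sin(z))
((exp(y) + 4*exp(z))*exp(x), -12*x**2 - 2*y*z - exp(x + y), z**2 - 4*exp(x + z) + 5*exp(-y) - 4*exp(-x))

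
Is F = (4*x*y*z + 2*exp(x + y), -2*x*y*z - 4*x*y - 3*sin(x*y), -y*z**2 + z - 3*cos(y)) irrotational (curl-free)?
No, ∇×F = (2*x*y - z**2 + 3*sin(y), 4*x*y, -4*x*z - 2*y*z - 3*y*cos(x*y) - 4*y - 2*exp(x + y))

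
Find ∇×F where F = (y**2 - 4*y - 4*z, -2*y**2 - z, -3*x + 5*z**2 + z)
(1, -1, 4 - 2*y)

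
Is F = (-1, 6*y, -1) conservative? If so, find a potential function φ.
Yes, F is conservative. φ = -x + 3*y**2 - z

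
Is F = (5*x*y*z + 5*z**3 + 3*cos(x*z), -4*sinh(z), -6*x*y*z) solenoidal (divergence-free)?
No, ∇·F = -6*x*y + 5*y*z - 3*z*sin(x*z)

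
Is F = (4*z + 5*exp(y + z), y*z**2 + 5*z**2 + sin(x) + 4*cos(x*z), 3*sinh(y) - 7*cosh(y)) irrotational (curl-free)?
No, ∇×F = (4*x*sin(x*z) - 2*y*z - 10*z - 7*sinh(y) + 3*cosh(y), 5*exp(y + z) + 4, -4*z*sin(x*z) - 5*exp(y + z) + cos(x))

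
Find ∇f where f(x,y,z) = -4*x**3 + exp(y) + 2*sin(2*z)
(-12*x**2, exp(y), 4*cos(2*z))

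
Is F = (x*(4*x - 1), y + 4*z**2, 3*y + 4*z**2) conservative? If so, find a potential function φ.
No, ∇×F = (3 - 8*z, 0, 0) ≠ 0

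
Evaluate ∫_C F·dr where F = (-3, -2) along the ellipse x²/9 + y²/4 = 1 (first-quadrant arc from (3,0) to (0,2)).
5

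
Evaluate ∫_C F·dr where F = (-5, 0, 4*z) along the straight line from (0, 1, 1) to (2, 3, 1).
-10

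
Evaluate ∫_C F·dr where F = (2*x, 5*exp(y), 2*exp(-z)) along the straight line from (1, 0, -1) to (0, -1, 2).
-6 - 2*exp(-2) + 5*exp(-1) + 2*E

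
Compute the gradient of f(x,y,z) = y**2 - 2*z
(0, 2*y, -2)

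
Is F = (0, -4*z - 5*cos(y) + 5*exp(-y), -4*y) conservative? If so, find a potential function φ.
Yes, F is conservative. φ = -4*y*z - 5*sin(y) - 5*exp(-y)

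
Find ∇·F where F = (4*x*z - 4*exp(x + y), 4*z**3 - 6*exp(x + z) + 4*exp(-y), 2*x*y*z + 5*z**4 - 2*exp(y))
2*x*y + 20*z**3 + 4*z - 4*exp(x + y) - 4*exp(-y)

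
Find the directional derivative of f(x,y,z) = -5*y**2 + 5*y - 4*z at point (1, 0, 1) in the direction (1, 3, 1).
sqrt(11)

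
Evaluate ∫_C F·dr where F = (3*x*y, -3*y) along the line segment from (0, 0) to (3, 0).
0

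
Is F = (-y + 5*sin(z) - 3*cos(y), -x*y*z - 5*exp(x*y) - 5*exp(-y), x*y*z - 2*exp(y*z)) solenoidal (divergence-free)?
No, ∇·F = x*y - x*z - 5*x*exp(x*y) - 2*y*exp(y*z) + 5*exp(-y)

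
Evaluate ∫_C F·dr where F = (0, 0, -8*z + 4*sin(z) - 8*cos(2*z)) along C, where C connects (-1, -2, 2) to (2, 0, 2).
0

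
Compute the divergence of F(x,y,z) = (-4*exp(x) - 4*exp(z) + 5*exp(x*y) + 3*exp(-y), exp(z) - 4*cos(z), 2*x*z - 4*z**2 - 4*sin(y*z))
2*x + 5*y*exp(x*y) - 4*y*cos(y*z) - 8*z - 4*exp(x)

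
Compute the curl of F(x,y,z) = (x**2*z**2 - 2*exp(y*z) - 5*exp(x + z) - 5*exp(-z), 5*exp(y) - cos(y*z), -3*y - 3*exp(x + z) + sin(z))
(-y*sin(y*z) - 3, (2*(x**2*z - y*exp(y*z) - exp(x + z))*exp(z) + 5)*exp(-z), 2*z*exp(y*z))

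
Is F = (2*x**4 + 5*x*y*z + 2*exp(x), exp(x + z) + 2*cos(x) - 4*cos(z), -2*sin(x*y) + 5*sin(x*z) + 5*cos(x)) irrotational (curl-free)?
No, ∇×F = (-2*x*cos(x*y) - exp(x + z) - 4*sin(z), 5*x*y + 2*y*cos(x*y) - 5*z*cos(x*z) + 5*sin(x), -5*x*z + exp(x + z) - 2*sin(x))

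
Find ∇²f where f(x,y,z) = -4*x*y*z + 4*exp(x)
4*exp(x)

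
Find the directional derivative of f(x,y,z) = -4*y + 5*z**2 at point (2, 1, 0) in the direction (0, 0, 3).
0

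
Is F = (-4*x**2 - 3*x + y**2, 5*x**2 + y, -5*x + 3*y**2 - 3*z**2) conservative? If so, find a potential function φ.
No, ∇×F = (6*y, 5, 10*x - 2*y) ≠ 0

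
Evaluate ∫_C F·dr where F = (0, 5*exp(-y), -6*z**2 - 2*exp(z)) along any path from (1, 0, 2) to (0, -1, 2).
5 - 5*E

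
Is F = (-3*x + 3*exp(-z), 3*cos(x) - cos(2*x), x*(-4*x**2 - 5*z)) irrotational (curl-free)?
No, ∇×F = (0, 12*x**2 + 5*z - 3*exp(-z), (4*cos(x) - 3)*sin(x))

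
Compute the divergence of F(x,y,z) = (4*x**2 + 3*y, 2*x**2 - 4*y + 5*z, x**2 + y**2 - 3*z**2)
8*x - 6*z - 4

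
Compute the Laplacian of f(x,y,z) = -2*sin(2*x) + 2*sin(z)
8*sin(2*x) - 2*sin(z)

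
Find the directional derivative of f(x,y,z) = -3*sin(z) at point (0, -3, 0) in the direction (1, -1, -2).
sqrt(6)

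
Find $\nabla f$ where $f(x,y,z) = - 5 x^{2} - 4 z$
(-10*x, 0, -4)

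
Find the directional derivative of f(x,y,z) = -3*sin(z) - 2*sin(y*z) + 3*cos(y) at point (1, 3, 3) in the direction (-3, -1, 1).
-3*sqrt(22)*cos(pi/4 + 3)/11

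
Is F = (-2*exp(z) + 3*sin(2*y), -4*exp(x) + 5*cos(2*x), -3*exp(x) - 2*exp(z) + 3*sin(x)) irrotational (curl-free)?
No, ∇×F = (0, 3*exp(x) - 2*exp(z) - 3*cos(x), -4*exp(x) - 10*sin(2*x) - 6*cos(2*y))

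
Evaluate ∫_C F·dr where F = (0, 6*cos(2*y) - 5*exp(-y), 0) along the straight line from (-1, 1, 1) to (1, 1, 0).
0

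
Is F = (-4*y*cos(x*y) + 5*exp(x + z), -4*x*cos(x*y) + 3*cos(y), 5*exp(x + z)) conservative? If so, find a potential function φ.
Yes, F is conservative. φ = 5*exp(x + z) + 3*sin(y) - 4*sin(x*y)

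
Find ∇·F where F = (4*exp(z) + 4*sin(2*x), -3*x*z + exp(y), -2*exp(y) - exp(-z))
exp(y) + 8*cos(2*x) + exp(-z)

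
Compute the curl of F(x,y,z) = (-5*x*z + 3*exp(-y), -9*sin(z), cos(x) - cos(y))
(sin(y) + 9*cos(z), -5*x + sin(x), 3*exp(-y))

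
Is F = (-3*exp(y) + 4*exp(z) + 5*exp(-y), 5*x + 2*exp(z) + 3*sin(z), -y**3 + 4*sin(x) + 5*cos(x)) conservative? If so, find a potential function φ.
No, ∇×F = (-3*y**2 - 2*exp(z) - 3*cos(z), 4*exp(z) + 5*sin(x) - 4*cos(x), 3*exp(y) + 5 + 5*exp(-y)) ≠ 0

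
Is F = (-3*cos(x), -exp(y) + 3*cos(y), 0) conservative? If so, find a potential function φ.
Yes, F is conservative. φ = -exp(y) - 3*sin(x) + 3*sin(y)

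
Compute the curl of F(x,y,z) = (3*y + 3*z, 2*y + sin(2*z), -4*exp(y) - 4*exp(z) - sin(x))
(-4*exp(y) - 2*cos(2*z), cos(x) + 3, -3)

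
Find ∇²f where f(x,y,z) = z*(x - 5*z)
-10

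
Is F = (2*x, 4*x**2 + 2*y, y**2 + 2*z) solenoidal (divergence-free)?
No, ∇·F = 6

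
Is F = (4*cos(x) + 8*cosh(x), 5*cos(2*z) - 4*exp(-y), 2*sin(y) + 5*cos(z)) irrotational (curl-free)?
No, ∇×F = (10*sin(2*z) + 2*cos(y), 0, 0)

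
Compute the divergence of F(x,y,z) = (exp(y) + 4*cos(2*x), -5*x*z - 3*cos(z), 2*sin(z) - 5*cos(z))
-8*sin(2*x) + 5*sin(z) + 2*cos(z)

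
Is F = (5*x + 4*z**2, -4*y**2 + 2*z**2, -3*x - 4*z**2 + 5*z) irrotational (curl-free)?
No, ∇×F = (-4*z, 8*z + 3, 0)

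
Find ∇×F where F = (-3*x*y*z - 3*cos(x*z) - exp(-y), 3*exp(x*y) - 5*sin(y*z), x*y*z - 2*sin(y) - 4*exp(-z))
(x*z + 5*y*cos(y*z) - 2*cos(y), -3*x*y + 3*x*sin(x*z) - y*z, 3*x*z + 3*y*exp(x*y) - exp(-y))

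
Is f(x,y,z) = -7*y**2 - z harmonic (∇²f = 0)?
No, ∇²f = -14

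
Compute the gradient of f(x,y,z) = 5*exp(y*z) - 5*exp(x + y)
(-5*exp(x + y), 5*z*exp(y*z) - 5*exp(x + y), 5*y*exp(y*z))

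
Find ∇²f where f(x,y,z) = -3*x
0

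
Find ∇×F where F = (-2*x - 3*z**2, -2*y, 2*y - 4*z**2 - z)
(2, -6*z, 0)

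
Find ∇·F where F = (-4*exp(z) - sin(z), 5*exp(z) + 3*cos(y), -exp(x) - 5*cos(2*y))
-3*sin(y)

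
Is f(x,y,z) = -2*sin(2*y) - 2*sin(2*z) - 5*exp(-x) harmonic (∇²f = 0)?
No, ∇²f = 8*sin(2*y) + 8*sin(2*z) - 5*exp(-x)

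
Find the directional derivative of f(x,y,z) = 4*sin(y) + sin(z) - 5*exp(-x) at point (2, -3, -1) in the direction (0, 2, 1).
sqrt(5)*(8*cos(3) + cos(1))/5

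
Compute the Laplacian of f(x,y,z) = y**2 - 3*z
2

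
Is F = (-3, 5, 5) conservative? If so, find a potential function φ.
Yes, F is conservative. φ = -3*x + 5*y + 5*z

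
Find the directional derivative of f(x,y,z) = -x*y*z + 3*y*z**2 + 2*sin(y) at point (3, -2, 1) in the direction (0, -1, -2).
2*sqrt(5)*(6 - cos(2))/5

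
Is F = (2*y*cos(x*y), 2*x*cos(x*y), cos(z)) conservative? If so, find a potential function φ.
Yes, F is conservative. φ = sin(z) + 2*sin(x*y)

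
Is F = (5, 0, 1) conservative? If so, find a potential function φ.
Yes, F is conservative. φ = 5*x + z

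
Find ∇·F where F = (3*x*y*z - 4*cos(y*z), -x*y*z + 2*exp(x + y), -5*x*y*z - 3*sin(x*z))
-5*x*y - x*z - 3*x*cos(x*z) + 3*y*z + 2*exp(x + y)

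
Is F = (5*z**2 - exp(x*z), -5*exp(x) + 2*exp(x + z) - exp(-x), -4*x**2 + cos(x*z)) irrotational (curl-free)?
No, ∇×F = (-2*exp(x + z), -x*exp(x*z) + 8*x + z*sin(x*z) + 10*z, -5*exp(x) + 2*exp(x + z) + exp(-x))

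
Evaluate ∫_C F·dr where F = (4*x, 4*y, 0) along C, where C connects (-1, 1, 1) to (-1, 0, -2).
-2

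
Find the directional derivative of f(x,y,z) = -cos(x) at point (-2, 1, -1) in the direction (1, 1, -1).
-sqrt(3)*sin(2)/3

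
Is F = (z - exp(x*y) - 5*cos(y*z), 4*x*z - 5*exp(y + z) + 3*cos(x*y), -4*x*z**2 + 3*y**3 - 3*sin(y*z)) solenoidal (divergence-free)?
No, ∇·F = -8*x*z - 3*x*sin(x*y) - y*exp(x*y) - 3*y*cos(y*z) - 5*exp(y + z)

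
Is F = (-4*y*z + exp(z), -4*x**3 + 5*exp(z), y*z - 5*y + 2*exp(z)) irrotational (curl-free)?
No, ∇×F = (z - 5*exp(z) - 5, -4*y + exp(z), -12*x**2 + 4*z)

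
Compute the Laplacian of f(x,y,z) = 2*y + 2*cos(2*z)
-8*cos(2*z)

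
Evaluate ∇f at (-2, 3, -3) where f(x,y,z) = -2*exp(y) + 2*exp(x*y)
(6*exp(-6), 2*(-exp(9) - 2)*exp(-6), 0)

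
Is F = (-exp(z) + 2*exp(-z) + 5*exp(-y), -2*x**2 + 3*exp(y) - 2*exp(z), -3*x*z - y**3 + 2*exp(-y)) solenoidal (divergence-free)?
No, ∇·F = -3*x + 3*exp(y)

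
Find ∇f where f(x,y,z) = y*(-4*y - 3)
(0, -8*y - 3, 0)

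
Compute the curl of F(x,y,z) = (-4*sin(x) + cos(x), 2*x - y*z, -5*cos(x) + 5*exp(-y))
(y - 5*exp(-y), -5*sin(x), 2)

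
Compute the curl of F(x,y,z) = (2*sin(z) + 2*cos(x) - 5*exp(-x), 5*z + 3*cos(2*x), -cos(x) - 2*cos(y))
(2*sin(y) - 5, -sin(x) + 2*cos(z), -6*sin(2*x))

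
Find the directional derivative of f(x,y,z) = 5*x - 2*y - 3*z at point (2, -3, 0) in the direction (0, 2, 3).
-sqrt(13)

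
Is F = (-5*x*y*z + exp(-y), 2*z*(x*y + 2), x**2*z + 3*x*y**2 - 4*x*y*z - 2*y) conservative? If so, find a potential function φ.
No, ∇×F = (4*x*y - 4*x*z - 6, -5*x*y - 2*x*z - 3*y**2 + 4*y*z, 5*x*z + 2*y*z + exp(-y)) ≠ 0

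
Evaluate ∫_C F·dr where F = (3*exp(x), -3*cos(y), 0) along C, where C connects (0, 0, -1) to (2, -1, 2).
-3 + 3*sin(1) + 3*exp(2)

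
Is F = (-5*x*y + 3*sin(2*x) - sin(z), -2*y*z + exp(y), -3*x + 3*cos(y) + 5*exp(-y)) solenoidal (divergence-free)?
No, ∇·F = -5*y - 2*z + exp(y) + 6*cos(2*x)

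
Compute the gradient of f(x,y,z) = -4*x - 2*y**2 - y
(-4, -4*y - 1, 0)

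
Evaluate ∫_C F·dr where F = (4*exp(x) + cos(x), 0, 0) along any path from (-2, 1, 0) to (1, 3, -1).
-4*exp(-2) + sin(1) + sin(2) + 4*E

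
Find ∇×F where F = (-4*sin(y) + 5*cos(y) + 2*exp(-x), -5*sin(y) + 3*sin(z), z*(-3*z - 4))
(-3*cos(z), 0, 5*sin(y) + 4*cos(y))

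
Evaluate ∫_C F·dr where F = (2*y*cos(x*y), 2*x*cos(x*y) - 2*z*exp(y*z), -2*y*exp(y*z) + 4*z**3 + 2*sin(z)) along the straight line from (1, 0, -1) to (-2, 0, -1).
0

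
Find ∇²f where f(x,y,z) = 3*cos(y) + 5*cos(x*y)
-5*x**2*cos(x*y) - 5*y**2*cos(x*y) - 3*cos(y)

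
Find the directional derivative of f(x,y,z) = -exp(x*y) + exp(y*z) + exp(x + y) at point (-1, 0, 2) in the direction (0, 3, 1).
3*sqrt(10)*(1 + 3*E)*exp(-1)/10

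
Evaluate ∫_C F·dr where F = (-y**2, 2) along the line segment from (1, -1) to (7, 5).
-30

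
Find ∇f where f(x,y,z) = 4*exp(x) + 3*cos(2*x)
(4*exp(x) - 6*sin(2*x), 0, 0)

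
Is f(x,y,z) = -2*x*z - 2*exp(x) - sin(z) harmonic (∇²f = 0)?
No, ∇²f = -2*exp(x) + sin(z)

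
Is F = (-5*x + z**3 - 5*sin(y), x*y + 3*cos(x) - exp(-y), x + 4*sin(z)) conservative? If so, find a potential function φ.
No, ∇×F = (0, 3*z**2 - 1, y - 3*sin(x) + 5*cos(y)) ≠ 0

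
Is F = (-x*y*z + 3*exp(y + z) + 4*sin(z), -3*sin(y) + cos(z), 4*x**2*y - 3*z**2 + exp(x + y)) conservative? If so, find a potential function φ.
No, ∇×F = (4*x**2 + exp(x + y) + sin(z), -9*x*y - exp(x + y) + 3*exp(y + z) + 4*cos(z), x*z - 3*exp(y + z)) ≠ 0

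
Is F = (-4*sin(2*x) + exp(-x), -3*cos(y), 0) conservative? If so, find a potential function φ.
Yes, F is conservative. φ = -3*sin(y) + 2*cos(2*x) - exp(-x)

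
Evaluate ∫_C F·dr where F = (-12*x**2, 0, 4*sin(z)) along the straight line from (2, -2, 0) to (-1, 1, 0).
36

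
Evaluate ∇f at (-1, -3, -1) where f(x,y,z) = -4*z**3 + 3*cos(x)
(3*sin(1), 0, -12)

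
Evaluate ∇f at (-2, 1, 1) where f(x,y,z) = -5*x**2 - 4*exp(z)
(20, 0, -4*E)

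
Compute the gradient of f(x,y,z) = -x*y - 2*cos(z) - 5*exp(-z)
(-y, -x, 2*sin(z) + 5*exp(-z))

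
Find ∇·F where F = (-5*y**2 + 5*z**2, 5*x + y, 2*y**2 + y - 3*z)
-2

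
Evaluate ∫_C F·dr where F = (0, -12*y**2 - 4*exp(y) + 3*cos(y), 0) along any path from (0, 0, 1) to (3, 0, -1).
0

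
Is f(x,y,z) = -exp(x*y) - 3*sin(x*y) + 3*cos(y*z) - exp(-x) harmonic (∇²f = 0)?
No, ∇²f = -x**2*exp(x*y) + 3*x**2*sin(x*y) - y**2*exp(x*y) + 3*y**2*sin(x*y) - 3*y**2*cos(y*z) - 3*z**2*cos(y*z) - exp(-x)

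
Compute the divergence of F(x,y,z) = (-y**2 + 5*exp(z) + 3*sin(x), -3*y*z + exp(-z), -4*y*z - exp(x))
-4*y - 3*z + 3*cos(x)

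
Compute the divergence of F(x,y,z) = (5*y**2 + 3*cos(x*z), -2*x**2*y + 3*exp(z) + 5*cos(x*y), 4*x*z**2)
-2*x**2 + 8*x*z - 5*x*sin(x*y) - 3*z*sin(x*z)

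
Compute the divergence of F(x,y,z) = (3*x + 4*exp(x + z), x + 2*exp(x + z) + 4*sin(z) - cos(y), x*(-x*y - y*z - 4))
-x*y + 4*exp(x + z) + sin(y) + 3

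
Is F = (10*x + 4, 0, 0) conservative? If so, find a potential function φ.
Yes, F is conservative. φ = x*(5*x + 4)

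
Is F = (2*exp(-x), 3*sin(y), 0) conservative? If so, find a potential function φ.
Yes, F is conservative. φ = -3*cos(y) - 2*exp(-x)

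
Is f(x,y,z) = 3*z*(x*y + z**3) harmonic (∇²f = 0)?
No, ∇²f = 36*z**2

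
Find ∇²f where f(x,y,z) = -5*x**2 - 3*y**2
-16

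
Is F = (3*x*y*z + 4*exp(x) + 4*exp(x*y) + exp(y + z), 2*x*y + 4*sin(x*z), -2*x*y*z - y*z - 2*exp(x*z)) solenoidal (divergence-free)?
No, ∇·F = -2*x*y - 2*x*exp(x*z) + 2*x + 3*y*z + 4*y*exp(x*y) - y + 4*exp(x)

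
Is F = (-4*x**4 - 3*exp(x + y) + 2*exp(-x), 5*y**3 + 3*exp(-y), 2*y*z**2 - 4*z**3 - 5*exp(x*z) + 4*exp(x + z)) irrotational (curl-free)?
No, ∇×F = (2*z**2, 5*z*exp(x*z) - 4*exp(x + z), 3*exp(x + y))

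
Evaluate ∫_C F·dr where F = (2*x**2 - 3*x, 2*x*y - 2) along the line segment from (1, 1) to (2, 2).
17/6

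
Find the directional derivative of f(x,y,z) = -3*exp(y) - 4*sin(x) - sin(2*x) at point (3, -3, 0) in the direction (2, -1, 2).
-4*cos(6)/3 + exp(-3) - 8*cos(3)/3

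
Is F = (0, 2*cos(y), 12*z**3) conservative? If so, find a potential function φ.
Yes, F is conservative. φ = 3*z**4 + 2*sin(y)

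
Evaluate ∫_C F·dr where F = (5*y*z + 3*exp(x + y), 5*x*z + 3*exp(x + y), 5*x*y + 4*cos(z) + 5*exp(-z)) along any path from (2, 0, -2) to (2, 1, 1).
-5*exp(-1) + 4*sin(1) + 4*sin(2) + 10 + 2*exp(2) + 3*exp(3)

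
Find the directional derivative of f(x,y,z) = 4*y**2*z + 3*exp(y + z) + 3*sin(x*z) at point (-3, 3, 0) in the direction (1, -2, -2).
-4*exp(3) - 18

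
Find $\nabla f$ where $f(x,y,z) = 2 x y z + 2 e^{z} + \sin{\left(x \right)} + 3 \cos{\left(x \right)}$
(2*y*z - 3*sin(x) + cos(x), 2*x*z, 2*x*y + 2*exp(z))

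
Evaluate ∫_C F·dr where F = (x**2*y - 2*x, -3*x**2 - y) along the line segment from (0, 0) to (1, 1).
-9/4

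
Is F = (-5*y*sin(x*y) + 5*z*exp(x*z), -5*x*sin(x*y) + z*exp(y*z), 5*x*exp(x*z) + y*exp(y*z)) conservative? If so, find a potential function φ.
Yes, F is conservative. φ = 5*exp(x*z) + exp(y*z) + 5*cos(x*y)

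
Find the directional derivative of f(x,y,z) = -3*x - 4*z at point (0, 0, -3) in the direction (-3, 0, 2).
sqrt(13)/13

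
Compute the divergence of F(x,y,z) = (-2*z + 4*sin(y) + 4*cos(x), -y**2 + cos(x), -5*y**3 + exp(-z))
-2*y - 4*sin(x) - exp(-z)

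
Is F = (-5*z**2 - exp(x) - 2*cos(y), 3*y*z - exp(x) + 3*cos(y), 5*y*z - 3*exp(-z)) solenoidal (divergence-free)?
No, ∇·F = 5*y + 3*z - exp(x) - 3*sin(y) + 3*exp(-z)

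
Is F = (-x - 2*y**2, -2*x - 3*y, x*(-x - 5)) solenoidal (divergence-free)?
No, ∇·F = -4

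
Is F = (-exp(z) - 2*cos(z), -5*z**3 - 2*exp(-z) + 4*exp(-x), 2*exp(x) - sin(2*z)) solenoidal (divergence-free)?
No, ∇·F = -2*cos(2*z)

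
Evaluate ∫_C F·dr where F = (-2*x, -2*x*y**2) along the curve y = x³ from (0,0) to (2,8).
-3092/5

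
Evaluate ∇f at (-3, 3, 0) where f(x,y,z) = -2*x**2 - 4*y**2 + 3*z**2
(12, -24, 0)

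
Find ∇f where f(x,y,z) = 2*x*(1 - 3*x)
(2 - 12*x, 0, 0)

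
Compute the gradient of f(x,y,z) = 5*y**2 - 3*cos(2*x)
(6*sin(2*x), 10*y, 0)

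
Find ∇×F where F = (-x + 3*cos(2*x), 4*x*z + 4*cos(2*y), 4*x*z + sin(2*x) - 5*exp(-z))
(-4*x, -4*z - 2*cos(2*x), 4*z)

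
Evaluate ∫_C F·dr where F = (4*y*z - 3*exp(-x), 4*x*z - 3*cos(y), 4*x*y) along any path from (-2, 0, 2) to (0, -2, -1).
-3*exp(2) + 3*sin(2) + 3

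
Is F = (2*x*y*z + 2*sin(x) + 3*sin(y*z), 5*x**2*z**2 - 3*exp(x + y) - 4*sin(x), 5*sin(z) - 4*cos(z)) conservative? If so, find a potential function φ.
No, ∇×F = (-10*x**2*z, y*(2*x + 3*cos(y*z)), 10*x*z**2 - 2*x*z - 3*z*cos(y*z) - 3*exp(x + y) - 4*cos(x)) ≠ 0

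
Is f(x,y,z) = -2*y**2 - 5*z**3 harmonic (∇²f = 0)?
No, ∇²f = -30*z - 4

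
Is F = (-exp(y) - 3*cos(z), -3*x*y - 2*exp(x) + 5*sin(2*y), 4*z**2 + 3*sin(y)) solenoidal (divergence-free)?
No, ∇·F = -3*x + 8*z + 10*cos(2*y)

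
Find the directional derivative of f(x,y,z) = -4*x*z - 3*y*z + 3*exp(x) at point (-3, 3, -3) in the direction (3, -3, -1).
3*sqrt(19)*(3 + 2*exp(3))*exp(-3)/19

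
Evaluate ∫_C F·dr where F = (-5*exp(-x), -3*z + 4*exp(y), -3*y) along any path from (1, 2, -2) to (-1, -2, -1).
-8*sinh(2) - 18 + 10*sinh(1)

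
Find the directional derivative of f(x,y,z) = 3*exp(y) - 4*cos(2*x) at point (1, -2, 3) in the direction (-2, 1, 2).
-16*sin(2)/3 + exp(-2)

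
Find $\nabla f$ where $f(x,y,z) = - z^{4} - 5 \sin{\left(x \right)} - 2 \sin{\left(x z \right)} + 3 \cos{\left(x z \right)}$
(-3*z*sin(x*z) - 2*z*cos(x*z) - 5*cos(x), 0, -3*x*sin(x*z) - 2*x*cos(x*z) - 4*z**3)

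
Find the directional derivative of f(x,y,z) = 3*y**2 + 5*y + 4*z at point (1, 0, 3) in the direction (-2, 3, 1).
19*sqrt(14)/14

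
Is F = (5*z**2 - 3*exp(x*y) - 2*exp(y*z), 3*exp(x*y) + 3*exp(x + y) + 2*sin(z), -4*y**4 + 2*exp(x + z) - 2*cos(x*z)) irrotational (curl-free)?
No, ∇×F = (-16*y**3 - 2*cos(z), -2*y*exp(y*z) - 2*z*sin(x*z) + 10*z - 2*exp(x + z), 3*x*exp(x*y) + 3*y*exp(x*y) + 2*z*exp(y*z) + 3*exp(x + y))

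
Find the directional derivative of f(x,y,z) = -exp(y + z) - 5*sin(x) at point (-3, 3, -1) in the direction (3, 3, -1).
-sqrt(19)*(15*cos(3) + 2*exp(2))/19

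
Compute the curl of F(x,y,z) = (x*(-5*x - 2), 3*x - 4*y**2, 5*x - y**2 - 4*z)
(-2*y, -5, 3)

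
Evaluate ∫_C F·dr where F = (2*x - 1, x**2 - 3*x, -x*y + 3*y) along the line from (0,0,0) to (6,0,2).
30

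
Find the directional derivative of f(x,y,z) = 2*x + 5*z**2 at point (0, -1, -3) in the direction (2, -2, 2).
-28*sqrt(3)/3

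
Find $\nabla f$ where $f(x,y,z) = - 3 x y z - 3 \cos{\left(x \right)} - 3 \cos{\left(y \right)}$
(-3*y*z + 3*sin(x), -3*x*z + 3*sin(y), -3*x*y)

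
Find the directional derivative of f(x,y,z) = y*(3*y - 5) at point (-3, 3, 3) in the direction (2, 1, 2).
13/3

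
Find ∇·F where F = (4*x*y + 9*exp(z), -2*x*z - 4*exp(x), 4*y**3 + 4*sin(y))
4*y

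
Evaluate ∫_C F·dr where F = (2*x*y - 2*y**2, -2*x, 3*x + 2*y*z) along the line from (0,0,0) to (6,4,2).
110/3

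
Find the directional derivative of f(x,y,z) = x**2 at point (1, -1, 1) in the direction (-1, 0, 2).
-2*sqrt(5)/5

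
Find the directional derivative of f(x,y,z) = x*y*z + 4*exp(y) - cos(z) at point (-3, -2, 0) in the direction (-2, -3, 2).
-12*sqrt(17)*(1 - exp(2))*exp(-2)/17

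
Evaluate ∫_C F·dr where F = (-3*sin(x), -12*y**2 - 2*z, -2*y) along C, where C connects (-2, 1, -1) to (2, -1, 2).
10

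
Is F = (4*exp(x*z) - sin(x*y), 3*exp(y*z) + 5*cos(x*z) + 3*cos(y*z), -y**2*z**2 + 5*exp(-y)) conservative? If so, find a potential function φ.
No, ∇×F = (5*x*sin(x*z) - 2*y*z**2 - 3*y*exp(y*z) + 3*y*sin(y*z) - 5*exp(-y), 4*x*exp(x*z), x*cos(x*y) - 5*z*sin(x*z)) ≠ 0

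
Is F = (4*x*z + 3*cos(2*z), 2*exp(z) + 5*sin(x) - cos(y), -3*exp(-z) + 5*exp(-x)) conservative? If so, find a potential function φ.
No, ∇×F = (-2*exp(z), 4*x - 6*sin(2*z) + 5*exp(-x), 5*cos(x)) ≠ 0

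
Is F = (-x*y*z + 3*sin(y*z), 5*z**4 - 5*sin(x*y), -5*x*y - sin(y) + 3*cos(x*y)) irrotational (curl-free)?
No, ∇×F = (-3*x*sin(x*y) - 5*x - 20*z**3 - cos(y), y*(-x + 3*sin(x*y) + 3*cos(y*z) + 5), x*z - 5*y*cos(x*y) - 3*z*cos(y*z))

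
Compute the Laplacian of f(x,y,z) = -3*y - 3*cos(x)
3*cos(x)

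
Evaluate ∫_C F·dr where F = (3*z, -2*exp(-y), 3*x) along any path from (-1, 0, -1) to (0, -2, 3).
-5 + 2*exp(2)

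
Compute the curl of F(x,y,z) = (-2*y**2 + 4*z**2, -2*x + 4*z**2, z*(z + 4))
(-8*z, 8*z, 4*y - 2)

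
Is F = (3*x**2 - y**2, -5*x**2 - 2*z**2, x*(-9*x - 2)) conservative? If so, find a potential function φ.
No, ∇×F = (4*z, 18*x + 2, -10*x + 2*y) ≠ 0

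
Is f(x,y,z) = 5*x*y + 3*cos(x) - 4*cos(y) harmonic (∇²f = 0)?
No, ∇²f = -3*cos(x) + 4*cos(y)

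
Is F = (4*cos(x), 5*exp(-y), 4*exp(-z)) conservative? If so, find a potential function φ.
Yes, F is conservative. φ = 4*sin(x) - 4*exp(-z) - 5*exp(-y)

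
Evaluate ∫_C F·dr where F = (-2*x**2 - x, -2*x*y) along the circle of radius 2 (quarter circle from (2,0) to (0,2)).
2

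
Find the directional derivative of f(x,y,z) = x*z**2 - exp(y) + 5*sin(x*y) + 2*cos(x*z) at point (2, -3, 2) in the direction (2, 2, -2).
-sqrt(3)*(1 + 4*exp(3) + 5*exp(3)*cos(6))*exp(-3)/3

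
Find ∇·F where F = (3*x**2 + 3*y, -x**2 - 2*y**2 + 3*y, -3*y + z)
6*x - 4*y + 4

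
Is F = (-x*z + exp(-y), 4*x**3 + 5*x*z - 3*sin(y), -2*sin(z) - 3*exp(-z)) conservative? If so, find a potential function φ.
No, ∇×F = (-5*x, -x, 12*x**2 + 5*z + exp(-y)) ≠ 0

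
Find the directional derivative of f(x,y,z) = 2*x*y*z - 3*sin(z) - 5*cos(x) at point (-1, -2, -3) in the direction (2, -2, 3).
sqrt(17)*(-10*sin(1) - 9*cos(3) + 24)/17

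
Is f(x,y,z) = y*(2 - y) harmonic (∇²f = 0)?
No, ∇²f = -2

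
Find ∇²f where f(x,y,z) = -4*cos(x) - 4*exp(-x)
4*cos(x) - 4*exp(-x)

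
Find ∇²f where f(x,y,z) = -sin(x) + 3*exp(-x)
sin(x) + 3*exp(-x)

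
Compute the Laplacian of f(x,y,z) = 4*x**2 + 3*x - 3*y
8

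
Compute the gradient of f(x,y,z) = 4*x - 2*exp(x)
(4 - 2*exp(x), 0, 0)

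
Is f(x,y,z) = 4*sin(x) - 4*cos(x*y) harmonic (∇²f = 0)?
No, ∇²f = 4*x**2*cos(x*y) + 4*y**2*cos(x*y) - 4*sin(x)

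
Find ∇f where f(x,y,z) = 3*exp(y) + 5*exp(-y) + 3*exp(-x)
(-3*exp(-x), 3*exp(y) - 5*exp(-y), 0)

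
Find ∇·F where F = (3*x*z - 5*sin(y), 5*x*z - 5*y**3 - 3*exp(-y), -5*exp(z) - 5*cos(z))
-15*y**2 + 3*z - 5*exp(z) + 5*sin(z) + 3*exp(-y)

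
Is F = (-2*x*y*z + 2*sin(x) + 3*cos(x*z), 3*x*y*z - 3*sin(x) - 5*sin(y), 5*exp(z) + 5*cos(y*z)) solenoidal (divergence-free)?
No, ∇·F = 3*x*z - 2*y*z - 5*y*sin(y*z) - 3*z*sin(x*z) + 5*exp(z) + 2*cos(x) - 5*cos(y)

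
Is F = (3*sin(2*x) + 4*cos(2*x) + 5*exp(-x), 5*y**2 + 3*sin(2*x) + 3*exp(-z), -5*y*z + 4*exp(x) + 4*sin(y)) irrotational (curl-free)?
No, ∇×F = (-5*z + 4*cos(y) + 3*exp(-z), -4*exp(x), 6*cos(2*x))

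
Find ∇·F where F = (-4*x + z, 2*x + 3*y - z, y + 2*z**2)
4*z - 1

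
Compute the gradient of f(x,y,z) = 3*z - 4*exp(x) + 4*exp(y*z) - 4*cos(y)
(-4*exp(x), 4*z*exp(y*z) + 4*sin(y), 4*y*exp(y*z) + 3)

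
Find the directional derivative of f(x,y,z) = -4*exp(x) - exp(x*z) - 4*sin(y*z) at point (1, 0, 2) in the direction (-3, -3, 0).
sqrt(2)*(4 + E*(2 + E))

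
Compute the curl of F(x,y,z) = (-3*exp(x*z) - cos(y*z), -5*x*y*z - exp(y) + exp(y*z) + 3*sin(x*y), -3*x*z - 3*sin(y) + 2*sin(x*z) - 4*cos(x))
(5*x*y - y*exp(y*z) - 3*cos(y), -3*x*exp(x*z) + y*sin(y*z) - 2*z*cos(x*z) + 3*z - 4*sin(x), -5*y*z + 3*y*cos(x*y) - z*sin(y*z))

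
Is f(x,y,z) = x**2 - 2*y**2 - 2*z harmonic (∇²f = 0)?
No, ∇²f = -2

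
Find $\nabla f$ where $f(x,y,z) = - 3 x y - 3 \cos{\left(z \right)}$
(-3*y, -3*x, 3*sin(z))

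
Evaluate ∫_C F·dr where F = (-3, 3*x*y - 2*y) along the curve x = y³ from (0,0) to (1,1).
-17/5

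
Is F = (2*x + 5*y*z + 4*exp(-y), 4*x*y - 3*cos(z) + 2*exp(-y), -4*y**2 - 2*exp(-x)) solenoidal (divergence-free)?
No, ∇·F = 4*x + 2 - 2*exp(-y)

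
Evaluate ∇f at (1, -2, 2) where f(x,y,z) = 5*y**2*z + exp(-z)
(0, -40, 20 - exp(-2))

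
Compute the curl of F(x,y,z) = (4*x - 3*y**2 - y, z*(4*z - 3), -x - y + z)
(2 - 8*z, 1, 6*y + 1)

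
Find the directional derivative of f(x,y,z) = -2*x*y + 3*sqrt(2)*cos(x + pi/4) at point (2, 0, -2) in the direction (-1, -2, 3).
3*sqrt(7)*sin(pi/4 + 2)/7 + 4*sqrt(14)/7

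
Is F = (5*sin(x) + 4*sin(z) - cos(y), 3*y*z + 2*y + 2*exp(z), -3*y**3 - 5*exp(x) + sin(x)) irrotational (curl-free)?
No, ∇×F = (-9*y**2 - 3*y - 2*exp(z), 5*exp(x) - cos(x) + 4*cos(z), -sin(y))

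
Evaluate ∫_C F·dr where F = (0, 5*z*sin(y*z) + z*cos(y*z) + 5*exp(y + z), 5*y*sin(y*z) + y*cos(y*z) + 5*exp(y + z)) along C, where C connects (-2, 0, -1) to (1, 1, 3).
-5*exp(-1) + sin(3) - 5*cos(3) + 5 + 5*exp(4)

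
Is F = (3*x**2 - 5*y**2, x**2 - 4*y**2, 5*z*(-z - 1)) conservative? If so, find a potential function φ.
No, ∇×F = (0, 0, 2*x + 10*y) ≠ 0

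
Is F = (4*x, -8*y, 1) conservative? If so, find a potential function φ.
Yes, F is conservative. φ = 2*x**2 - 4*y**2 + z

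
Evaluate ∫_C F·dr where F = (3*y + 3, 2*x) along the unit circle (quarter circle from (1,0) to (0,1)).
-3 - pi/4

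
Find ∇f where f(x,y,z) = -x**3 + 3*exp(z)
(-3*x**2, 0, 3*exp(z))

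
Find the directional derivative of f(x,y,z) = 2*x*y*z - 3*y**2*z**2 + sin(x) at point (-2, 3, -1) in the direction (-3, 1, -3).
-sqrt(19)*(3*cos(2) + 122)/19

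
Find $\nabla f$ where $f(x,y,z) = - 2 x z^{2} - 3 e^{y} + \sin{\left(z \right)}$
(-2*z**2, -3*exp(y), -4*x*z + cos(z))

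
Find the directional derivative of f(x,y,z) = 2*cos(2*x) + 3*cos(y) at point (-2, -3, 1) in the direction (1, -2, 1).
sqrt(6)*(2*sin(4)/3 - sin(3))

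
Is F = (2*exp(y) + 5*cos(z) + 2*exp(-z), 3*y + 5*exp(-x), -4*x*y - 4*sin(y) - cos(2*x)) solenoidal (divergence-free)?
No, ∇·F = 3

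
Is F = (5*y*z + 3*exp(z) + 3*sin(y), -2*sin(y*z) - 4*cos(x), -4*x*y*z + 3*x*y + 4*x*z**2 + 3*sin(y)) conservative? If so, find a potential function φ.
No, ∇×F = (-4*x*z + 3*x + 2*y*cos(y*z) + 3*cos(y), 4*y*z + 2*y - 4*z**2 + 3*exp(z), -5*z + 4*sin(x) - 3*cos(y)) ≠ 0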